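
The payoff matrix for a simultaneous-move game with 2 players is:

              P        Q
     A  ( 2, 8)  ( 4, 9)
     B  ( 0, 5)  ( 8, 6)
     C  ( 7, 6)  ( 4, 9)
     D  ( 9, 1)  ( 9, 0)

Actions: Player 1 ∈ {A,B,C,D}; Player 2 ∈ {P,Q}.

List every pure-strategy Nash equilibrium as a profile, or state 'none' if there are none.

(A,P): not NE [P1→D gives 9>2; P2→Q gives 9>8]
(A,Q): not NE [P1→D gives 9>4]
(B,P): not NE [P1→D gives 9>0; P2→Q gives 6>5]
(B,Q): not NE [P1→D gives 9>8]
(C,P): not NE [P1→D gives 9>7; P2→Q gives 9>6]
(C,Q): not NE [P1→D gives 9>4]
(D,P): NE
(D,Q): not NE [P2→P gives 1>0]

Nash profiles: (D,P)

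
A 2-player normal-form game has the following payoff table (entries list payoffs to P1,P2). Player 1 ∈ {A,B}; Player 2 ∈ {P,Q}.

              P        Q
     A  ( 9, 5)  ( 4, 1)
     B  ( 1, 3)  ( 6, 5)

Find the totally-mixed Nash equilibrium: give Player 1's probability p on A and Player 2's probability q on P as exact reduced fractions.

P1 mixes 1/3 on A; P2 mixes 1/5 on P

P1 indiff ⇒ q·9+(1-q)·4 = q·1+(1-q)·6 ⇒ q(8) = (1-q)(2) ⇒ q = 1/5
P2 indiff ⇒ p·5+(1-p)·3 = p·1+(1-p)·5 ⇒ p(4) = (1-p)(2) ⇒ p = 1/3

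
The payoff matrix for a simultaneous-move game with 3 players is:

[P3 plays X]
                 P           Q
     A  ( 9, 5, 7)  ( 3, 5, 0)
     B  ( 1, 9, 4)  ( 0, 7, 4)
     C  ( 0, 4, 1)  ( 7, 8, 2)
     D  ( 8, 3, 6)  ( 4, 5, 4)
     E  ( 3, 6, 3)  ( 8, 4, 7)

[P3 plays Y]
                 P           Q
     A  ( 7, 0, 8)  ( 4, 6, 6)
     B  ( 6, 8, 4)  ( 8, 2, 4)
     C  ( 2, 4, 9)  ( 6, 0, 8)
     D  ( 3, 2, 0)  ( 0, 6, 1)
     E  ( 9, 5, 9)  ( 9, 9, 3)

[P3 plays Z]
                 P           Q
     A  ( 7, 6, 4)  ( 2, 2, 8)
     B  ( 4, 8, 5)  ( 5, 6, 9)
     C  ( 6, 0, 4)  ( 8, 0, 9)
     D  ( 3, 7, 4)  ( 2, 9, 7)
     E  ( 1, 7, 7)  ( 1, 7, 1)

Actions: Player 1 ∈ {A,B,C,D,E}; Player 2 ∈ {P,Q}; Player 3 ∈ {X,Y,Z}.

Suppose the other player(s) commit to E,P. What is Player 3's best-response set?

BR_3 = {Y}

u_3(X vs E,P) = 3
u_3(Y vs E,P) = 9
u_3(Z vs E,P) = 7
max payoff 9 at {Y}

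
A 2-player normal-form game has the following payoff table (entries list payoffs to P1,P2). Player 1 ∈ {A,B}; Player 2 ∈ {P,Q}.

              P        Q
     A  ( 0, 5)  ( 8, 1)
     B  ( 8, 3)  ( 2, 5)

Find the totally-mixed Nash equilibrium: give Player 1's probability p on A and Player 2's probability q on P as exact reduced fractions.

P1 indiff ⇒ q·0+(1-q)·8 = q·8+(1-q)·2 ⇒ q(-8) = (1-q)(-6) ⇒ q = 3/7
P2 indiff ⇒ p·5+(1-p)·3 = p·1+(1-p)·5 ⇒ p(4) = (1-p)(2) ⇒ p = 1/3

p=1/3, q=3/7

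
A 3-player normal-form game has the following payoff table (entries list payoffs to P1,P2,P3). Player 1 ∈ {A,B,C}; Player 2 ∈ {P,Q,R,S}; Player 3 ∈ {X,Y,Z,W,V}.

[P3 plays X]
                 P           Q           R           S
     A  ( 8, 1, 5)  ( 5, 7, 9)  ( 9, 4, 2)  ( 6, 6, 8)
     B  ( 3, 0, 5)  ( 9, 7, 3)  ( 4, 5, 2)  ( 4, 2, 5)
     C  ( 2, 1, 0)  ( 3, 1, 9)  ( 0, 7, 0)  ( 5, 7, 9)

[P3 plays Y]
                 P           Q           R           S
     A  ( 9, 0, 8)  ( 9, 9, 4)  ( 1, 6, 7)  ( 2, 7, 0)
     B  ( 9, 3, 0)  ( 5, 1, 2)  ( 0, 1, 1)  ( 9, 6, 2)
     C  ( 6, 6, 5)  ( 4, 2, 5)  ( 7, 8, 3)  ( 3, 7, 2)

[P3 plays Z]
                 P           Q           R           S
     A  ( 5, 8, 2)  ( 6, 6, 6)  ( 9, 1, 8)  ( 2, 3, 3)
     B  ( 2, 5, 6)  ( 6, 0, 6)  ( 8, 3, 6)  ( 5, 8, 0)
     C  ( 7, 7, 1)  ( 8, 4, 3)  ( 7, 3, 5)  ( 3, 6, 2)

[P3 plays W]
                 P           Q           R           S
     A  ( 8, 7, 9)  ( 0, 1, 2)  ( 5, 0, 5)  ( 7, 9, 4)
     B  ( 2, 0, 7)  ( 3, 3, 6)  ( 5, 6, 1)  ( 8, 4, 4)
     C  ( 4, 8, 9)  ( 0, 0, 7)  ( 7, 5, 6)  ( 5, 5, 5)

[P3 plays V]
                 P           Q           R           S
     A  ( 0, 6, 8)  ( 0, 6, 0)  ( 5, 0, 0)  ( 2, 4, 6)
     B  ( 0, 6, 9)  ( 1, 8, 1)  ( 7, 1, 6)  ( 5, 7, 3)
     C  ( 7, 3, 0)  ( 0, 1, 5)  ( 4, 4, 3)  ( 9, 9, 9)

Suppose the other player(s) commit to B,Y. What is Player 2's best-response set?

P2 best: {S}

u_2(P vs B,Y) = 3
u_2(Q vs B,Y) = 1
u_2(R vs B,Y) = 1
u_2(S vs B,Y) = 6
max payoff 6 at {S}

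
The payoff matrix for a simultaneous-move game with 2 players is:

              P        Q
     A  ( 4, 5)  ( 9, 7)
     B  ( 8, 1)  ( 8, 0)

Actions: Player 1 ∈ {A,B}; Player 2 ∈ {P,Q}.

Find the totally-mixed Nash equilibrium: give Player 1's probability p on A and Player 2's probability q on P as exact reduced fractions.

P1 indiff ⇒ q·4+(1-q)·9 = q·8+(1-q)·8 ⇒ q(-4) = (1-q)(-1) ⇒ q = 1/5
P2 indiff ⇒ p·5+(1-p)·1 = p·7+(1-p)·0 ⇒ p(-2) = (1-p)(-1) ⇒ p = 1/3

(p,q) = (1/3, 1/5)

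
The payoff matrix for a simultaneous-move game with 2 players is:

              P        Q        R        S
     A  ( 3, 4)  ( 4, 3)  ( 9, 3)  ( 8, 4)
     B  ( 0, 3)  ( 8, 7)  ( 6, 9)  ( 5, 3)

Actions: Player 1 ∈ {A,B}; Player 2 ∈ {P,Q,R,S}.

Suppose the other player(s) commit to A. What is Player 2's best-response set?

P2 best: {P,S}

u_2(P vs A) = 4
u_2(Q vs A) = 3
u_2(R vs A) = 3
u_2(S vs A) = 4
max payoff 4 at {P,S}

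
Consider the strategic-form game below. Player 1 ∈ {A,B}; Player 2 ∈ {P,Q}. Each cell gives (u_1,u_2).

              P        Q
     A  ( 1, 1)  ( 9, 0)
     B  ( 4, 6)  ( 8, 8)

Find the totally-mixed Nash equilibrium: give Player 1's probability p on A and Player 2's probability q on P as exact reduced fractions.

P1 indiff ⇒ q·1+(1-q)·9 = q·4+(1-q)·8 ⇒ q(-3) = (1-q)(-1) ⇒ q = 1/4
P2 indiff ⇒ p·1+(1-p)·6 = p·0+(1-p)·8 ⇒ p(1) = (1-p)(2) ⇒ p = 2/3

p=2/3, q=1/4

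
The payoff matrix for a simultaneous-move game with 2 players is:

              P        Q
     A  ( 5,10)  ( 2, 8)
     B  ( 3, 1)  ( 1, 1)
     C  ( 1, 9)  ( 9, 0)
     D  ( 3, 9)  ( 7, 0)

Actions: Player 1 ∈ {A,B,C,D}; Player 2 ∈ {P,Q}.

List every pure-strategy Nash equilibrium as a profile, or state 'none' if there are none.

Nash profiles: (A,P)

(A,P): NE
(A,Q): not NE [P1→C gives 9>2; P2→P gives 10>8]
(B,P): not NE [P1→A gives 5>3]
(B,Q): not NE [P1→C gives 9>1]
(C,P): not NE [P1→A gives 5>1]
(C,Q): not NE [P2→P gives 9>0]
(D,P): not NE [P1→A gives 5>3]
(D,Q): not NE [P1→C gives 9>7; P2→P gives 9>0]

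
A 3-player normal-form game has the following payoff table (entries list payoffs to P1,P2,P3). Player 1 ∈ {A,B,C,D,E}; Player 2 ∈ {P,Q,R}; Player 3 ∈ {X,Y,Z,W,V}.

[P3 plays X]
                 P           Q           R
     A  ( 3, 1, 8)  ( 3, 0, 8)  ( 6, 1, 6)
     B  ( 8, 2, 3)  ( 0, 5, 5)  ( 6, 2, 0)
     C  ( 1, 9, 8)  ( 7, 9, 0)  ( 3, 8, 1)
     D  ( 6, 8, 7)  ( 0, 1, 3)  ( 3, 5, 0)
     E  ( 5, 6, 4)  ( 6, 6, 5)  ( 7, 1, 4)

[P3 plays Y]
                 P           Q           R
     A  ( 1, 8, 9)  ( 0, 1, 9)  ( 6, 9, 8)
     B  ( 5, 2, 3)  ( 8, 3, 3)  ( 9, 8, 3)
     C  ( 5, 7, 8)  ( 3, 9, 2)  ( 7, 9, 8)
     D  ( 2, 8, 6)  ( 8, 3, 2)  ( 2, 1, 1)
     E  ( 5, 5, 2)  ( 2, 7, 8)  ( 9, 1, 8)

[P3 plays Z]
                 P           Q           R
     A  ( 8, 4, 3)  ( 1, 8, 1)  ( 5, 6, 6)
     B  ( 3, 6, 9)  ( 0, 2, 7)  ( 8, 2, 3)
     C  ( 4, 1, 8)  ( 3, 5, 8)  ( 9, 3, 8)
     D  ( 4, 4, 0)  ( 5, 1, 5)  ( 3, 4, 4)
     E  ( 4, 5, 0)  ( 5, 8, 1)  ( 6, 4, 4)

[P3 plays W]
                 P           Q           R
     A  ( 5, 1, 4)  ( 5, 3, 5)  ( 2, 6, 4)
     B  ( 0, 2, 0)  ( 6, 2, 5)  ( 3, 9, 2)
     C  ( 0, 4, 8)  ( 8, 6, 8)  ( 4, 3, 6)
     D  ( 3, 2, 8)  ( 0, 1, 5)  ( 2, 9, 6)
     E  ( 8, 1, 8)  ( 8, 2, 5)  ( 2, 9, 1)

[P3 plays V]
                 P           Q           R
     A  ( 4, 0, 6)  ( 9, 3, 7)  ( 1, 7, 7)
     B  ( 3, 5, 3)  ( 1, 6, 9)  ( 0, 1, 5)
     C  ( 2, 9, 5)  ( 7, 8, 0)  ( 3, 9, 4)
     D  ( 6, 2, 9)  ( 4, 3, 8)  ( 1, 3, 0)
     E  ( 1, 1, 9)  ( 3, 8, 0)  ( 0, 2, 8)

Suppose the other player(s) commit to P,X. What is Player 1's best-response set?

BR_1 = {B}

u_1(A vs P,X) = 3
u_1(B vs P,X) = 8
u_1(C vs P,X) = 1
u_1(D vs P,X) = 6
u_1(E vs P,X) = 5
max payoff 8 at {B}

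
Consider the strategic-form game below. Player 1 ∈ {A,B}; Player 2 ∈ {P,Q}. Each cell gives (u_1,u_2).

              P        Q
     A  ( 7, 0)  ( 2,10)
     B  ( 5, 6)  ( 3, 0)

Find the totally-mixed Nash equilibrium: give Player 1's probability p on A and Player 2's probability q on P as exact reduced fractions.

p=3/8, q=1/3

P1 indiff ⇒ q·7+(1-q)·2 = q·5+(1-q)·3 ⇒ q(2) = (1-q)(1) ⇒ q = 1/3
P2 indiff ⇒ p·0+(1-p)·6 = p·10+(1-p)·0 ⇒ p(-10) = (1-p)(-6) ⇒ p = 3/8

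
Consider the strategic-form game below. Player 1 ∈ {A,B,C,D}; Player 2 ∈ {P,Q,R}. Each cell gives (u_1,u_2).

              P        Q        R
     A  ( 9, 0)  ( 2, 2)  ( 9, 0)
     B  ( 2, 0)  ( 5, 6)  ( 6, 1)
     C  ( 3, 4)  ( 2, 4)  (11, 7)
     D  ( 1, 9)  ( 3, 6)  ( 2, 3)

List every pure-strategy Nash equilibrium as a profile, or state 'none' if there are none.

NE set: (B,Q), (C,R)

(A,P): not NE [P2→Q gives 2>0]
(A,Q): not NE [P1→B gives 5>2]
(A,R): not NE [P1→C gives 11>9; P2→Q gives 2>0]
(B,P): not NE [P1→A gives 9>2; P2→Q gives 6>0]
(B,Q): NE
(B,R): not NE [P1→C gives 11>6; P2→Q gives 6>1]
(C,P): not NE [P1→A gives 9>3; P2→R gives 7>4]
(C,Q): not NE [P1→B gives 5>2; P2→R gives 7>4]
(C,R): NE
(D,P): not NE [P1→A gives 9>1]
(D,Q): not NE [P1→B gives 5>3; P2→P gives 9>6]
(D,R): not NE [P1→C gives 11>2; P2→P gives 9>3]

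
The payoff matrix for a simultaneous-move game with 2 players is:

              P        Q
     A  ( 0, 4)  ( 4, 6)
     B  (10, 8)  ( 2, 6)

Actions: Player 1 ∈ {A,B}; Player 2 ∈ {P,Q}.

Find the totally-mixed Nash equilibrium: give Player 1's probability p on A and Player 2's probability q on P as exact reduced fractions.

P1 mixes 1/2 on A; P2 mixes 1/6 on P

P1 indiff ⇒ q·0+(1-q)·4 = q·10+(1-q)·2 ⇒ q(-10) = (1-q)(-2) ⇒ q = 1/6
P2 indiff ⇒ p·4+(1-p)·8 = p·6+(1-p)·6 ⇒ p(-2) = (1-p)(-2) ⇒ p = 1/2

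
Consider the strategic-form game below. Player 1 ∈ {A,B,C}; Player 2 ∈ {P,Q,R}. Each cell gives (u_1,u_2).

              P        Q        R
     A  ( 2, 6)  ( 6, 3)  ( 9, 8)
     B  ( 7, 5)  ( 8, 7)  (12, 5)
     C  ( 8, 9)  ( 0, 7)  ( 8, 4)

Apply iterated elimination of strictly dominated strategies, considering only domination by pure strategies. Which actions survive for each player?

Survivors P1:{B,C} P2:{P,Q}

P1 drop A (B beats it: P:7>2 Q:8>6 R:12>9)
P2 drop R (Q beats it: B:7>5 C:7>4)
P1→{B,C} P2→{P,Q}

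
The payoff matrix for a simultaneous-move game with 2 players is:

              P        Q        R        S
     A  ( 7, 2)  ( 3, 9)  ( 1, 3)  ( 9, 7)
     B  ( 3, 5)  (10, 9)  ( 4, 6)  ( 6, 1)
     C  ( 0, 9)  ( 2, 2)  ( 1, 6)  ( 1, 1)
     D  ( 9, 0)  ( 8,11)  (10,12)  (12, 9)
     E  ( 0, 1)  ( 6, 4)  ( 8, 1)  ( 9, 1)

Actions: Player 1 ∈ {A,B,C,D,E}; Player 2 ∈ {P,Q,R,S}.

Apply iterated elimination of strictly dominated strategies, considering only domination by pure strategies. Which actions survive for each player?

P1 drop A (D beats it: P:9>7 Q:8>3 R:10>1 S:12>9)
P1 drop C (B beats it: P:3>0 Q:10>2 R:4>1 S:6>1)
P1 drop E (D beats it: P:9>0 Q:8>6 R:10>8 S:12>9)
P2 drop P (Q beats it: B:9>5 D:11>0)
P2 drop S (Q beats it: B:9>1 D:11>9)
P1→{B,D} P2→{Q,R}

Survivors P1:{B,D} P2:{Q,R}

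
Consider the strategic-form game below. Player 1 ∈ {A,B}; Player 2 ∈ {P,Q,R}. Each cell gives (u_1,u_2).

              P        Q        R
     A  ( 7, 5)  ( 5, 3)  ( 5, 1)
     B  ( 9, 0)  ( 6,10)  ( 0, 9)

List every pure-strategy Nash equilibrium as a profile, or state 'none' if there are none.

Nash profiles: (B,Q)

(A,P): not NE [P1→B gives 9>7]
(A,Q): not NE [P1→B gives 6>5; P2→P gives 5>3]
(A,R): not NE [P2→P gives 5>1]
(B,P): not NE [P2→Q gives 10>0]
(B,Q): NE
(B,R): not NE [P1→A gives 5>0; P2→Q gives 10>9]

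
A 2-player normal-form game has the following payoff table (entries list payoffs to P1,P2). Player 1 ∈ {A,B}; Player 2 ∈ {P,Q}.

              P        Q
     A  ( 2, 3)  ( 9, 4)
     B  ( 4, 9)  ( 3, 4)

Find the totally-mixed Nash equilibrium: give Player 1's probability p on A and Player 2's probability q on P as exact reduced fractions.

(p,q) = (5/6, 3/4)

P1 indiff ⇒ q·2+(1-q)·9 = q·4+(1-q)·3 ⇒ q(-2) = (1-q)(-6) ⇒ q = 3/4
P2 indiff ⇒ p·3+(1-p)·9 = p·4+(1-p)·4 ⇒ p(-1) = (1-p)(-5) ⇒ p = 5/6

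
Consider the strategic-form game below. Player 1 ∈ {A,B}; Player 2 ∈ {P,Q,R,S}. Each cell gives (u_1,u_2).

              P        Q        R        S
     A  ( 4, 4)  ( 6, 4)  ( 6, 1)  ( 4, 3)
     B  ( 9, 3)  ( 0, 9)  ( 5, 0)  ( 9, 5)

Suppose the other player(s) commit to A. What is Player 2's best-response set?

P2 best: {P,Q}

u_2(P vs A) = 4
u_2(Q vs A) = 4
u_2(R vs A) = 1
u_2(S vs A) = 3
max payoff 4 at {P,Q}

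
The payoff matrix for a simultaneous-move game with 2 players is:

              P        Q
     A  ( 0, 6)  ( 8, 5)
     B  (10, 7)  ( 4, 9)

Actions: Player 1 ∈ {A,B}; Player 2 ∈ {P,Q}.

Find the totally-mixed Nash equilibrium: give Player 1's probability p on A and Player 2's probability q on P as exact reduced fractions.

p=2/3, q=2/7

P1 indiff ⇒ q·0+(1-q)·8 = q·10+(1-q)·4 ⇒ q(-10) = (1-q)(-4) ⇒ q = 2/7
P2 indiff ⇒ p·6+(1-p)·7 = p·5+(1-p)·9 ⇒ p(1) = (1-p)(2) ⇒ p = 2/3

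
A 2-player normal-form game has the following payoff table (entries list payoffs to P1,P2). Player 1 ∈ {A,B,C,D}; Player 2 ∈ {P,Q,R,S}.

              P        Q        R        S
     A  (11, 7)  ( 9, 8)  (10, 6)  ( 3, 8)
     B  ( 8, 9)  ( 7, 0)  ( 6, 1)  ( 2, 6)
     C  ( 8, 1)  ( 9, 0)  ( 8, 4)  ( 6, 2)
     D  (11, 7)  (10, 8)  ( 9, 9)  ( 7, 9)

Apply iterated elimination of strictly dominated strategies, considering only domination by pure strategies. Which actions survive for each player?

IESDS → P1:{A,D} P2:{Q,R,S}

P1 drop B (A beats it: P:11>8 Q:9>7 R:10>6 S:3>2)
P1 drop C (D beats it: P:11>8 Q:10>9 R:9>8 S:7>6)
P2 drop P (Q beats it: A:8>7 D:8>7)
P1→{A,D} P2→{Q,R,S}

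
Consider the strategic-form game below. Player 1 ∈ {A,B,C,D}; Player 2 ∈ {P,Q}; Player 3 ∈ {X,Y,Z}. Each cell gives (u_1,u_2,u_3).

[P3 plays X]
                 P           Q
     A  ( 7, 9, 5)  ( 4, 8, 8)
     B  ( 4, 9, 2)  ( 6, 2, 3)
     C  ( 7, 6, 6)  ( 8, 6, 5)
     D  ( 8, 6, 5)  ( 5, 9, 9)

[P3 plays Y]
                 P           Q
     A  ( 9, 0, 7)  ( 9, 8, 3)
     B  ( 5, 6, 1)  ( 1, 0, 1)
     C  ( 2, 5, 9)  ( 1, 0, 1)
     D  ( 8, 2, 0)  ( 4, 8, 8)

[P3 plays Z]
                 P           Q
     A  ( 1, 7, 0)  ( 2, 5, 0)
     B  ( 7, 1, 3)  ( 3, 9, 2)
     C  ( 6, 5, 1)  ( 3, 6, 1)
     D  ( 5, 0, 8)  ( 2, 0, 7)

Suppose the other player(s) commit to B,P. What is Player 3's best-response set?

u_3(X vs B,P) = 2
u_3(Y vs B,P) = 1
u_3(Z vs B,P) = 3
max payoff 3 at {Z}

argmax u_3 = {Z}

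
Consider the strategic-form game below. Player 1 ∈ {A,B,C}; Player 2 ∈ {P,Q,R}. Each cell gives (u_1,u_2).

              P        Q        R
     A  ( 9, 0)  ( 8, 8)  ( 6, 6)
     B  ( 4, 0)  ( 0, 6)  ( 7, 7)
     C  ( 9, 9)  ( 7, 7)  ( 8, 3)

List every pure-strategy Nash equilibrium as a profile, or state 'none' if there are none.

(A,P): not NE [P2→Q gives 8>0]
(A,Q): NE
(A,R): not NE [P1→C gives 8>6; P2→Q gives 8>6]
(B,P): not NE [P1→C gives 9>4; P2→R gives 7>0]
(B,Q): not NE [P1→A gives 8>0; P2→R gives 7>6]
(B,R): not NE [P1→C gives 8>7]
(C,P): NE
(C,Q): not NE [P1→A gives 8>7; P2→P gives 9>7]
(C,R): not NE [P2→P gives 9>3]

NE set: (A,Q), (C,P)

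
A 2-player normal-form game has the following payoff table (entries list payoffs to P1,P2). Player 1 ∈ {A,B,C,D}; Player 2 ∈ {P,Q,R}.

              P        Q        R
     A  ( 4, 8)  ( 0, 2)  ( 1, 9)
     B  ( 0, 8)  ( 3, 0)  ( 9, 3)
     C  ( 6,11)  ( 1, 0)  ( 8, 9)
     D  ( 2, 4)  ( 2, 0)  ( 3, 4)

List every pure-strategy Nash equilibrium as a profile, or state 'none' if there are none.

NE set: (C,P)

(A,P): not NE [P1→C gives 6>4; P2→R gives 9>8]
(A,Q): not NE [P1→B gives 3>0; P2→R gives 9>2]
(A,R): not NE [P1→B gives 9>1]
(B,P): not NE [P1→C gives 6>0]
(B,Q): not NE [P2→P gives 8>0]
(B,R): not NE [P2→P gives 8>3]
(C,P): NE
(C,Q): not NE [P1→B gives 3>1; P2→P gives 11>0]
(C,R): not NE [P1→B gives 9>8; P2→P gives 11>9]
(D,P): not NE [P1→C gives 6>2]
(D,Q): not NE [P1→B gives 3>2; P2→R gives 4>0]
(D,R): not NE [P1→B gives 9>3]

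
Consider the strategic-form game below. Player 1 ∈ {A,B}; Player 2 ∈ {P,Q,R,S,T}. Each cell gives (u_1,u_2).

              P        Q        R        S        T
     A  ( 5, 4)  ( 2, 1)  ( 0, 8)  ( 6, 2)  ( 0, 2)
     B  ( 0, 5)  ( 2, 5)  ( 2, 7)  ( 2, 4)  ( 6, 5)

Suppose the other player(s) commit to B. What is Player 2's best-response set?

BR_2 = {R}

u_2(P vs B) = 5
u_2(Q vs B) = 5
u_2(R vs B) = 7
u_2(S vs B) = 4
u_2(T vs B) = 5
max payoff 7 at {R}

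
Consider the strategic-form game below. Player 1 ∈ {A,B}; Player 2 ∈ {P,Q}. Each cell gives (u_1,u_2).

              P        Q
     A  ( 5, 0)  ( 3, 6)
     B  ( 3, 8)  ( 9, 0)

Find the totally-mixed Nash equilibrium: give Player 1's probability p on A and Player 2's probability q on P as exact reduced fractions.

P1 indiff ⇒ q·5+(1-q)·3 = q·3+(1-q)·9 ⇒ q(2) = (1-q)(6) ⇒ q = 3/4
P2 indiff ⇒ p·0+(1-p)·8 = p·6+(1-p)·0 ⇒ p(-6) = (1-p)(-8) ⇒ p = 4/7

p=4/7, q=3/4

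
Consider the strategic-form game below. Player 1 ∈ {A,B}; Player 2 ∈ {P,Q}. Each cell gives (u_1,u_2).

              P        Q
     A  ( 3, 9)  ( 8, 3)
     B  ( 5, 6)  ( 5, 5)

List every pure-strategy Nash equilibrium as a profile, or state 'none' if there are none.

(A,P): not NE [P1→B gives 5>3]
(A,Q): not NE [P2→P gives 9>3]
(B,P): NE
(B,Q): not NE [P1→A gives 8>5; P2→P gives 6>5]

PSNE = {(B,P)}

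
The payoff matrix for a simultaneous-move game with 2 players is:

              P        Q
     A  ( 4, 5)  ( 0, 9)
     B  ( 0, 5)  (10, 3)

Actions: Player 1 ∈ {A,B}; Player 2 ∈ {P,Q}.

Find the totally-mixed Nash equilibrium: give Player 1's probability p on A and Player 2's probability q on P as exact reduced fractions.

P1 mixes 1/3 on A; P2 mixes 5/7 on P

P1 indiff ⇒ q·4+(1-q)·0 = q·0+(1-q)·10 ⇒ q(4) = (1-q)(10) ⇒ q = 5/7
P2 indiff ⇒ p·5+(1-p)·5 = p·9+(1-p)·3 ⇒ p(-4) = (1-p)(-2) ⇒ p = 1/3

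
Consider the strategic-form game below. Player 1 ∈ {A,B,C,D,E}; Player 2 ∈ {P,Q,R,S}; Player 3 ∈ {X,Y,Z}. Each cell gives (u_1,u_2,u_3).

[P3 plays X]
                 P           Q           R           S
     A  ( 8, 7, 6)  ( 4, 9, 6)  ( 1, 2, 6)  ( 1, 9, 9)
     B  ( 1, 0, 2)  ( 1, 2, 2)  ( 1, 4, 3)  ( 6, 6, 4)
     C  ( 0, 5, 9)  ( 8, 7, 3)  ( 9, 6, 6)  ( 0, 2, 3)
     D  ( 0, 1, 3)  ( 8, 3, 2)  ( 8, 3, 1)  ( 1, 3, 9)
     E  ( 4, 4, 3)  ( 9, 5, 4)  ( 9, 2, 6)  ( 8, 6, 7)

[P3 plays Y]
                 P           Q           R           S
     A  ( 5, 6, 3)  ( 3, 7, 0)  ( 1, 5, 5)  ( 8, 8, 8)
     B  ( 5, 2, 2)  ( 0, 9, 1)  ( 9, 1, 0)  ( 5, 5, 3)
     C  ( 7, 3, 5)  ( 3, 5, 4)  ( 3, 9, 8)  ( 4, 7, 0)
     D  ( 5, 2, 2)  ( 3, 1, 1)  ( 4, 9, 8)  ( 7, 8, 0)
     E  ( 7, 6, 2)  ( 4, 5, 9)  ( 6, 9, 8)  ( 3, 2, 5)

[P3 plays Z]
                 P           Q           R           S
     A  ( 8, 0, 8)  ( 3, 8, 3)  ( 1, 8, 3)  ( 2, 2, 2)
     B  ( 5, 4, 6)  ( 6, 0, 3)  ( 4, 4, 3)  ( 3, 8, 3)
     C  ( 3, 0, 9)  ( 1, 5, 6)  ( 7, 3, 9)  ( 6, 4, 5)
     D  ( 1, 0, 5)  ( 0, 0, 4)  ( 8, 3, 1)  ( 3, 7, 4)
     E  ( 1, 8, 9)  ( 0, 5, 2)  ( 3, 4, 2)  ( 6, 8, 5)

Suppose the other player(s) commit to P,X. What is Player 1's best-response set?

u_1(A vs P,X) = 8
u_1(B vs P,X) = 1
u_1(C vs P,X) = 0
u_1(D vs P,X) = 0
u_1(E vs P,X) = 4
max payoff 8 at {A}

P1 best: {A}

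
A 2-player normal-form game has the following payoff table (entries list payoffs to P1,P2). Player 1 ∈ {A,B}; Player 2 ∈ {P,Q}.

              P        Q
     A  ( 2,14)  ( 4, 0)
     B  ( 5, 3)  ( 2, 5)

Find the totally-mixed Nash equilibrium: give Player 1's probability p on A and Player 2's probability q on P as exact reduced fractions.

p=1/8, q=2/5

P1 indiff ⇒ q·2+(1-q)·4 = q·5+(1-q)·2 ⇒ q(-3) = (1-q)(-2) ⇒ q = 2/5
P2 indiff ⇒ p·14+(1-p)·3 = p·0+(1-p)·5 ⇒ p(14) = (1-p)(2) ⇒ p = 1/8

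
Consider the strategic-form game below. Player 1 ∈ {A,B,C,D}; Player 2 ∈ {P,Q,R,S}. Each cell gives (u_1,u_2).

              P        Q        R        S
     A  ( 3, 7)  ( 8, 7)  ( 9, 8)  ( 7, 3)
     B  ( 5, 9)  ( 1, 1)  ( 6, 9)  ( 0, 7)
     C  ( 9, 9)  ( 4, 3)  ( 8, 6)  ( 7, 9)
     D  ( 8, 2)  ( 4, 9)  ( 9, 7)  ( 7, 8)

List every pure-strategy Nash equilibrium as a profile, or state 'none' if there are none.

NE set: (A,R), (C,P), (C,S)

(A,P): not NE [P1→C gives 9>3; P2→R gives 8>7]
(A,Q): not NE [P2→R gives 8>7]
(A,R): NE
(A,S): not NE [P2→R gives 8>3]
(B,P): not NE [P1→C gives 9>5]
(B,Q): not NE [P1→A gives 8>1; P2→R gives 9>1]
(B,R): not NE [P1→D gives 9>6]
(B,S): not NE [P1→D gives 7>0; P2→R gives 9>7]
(C,P): NE
(C,Q): not NE [P1→A gives 8>4; P2→S gives 9>3]
(C,R): not NE [P1→D gives 9>8; P2→S gives 9>6]
(C,S): NE
(D,P): not NE [P1→C gives 9>8; P2→Q gives 9>2]
(D,Q): not NE [P1→A gives 8>4]
(D,R): not NE [P2→Q gives 9>7]
(D,S): not NE [P2→Q gives 9>8]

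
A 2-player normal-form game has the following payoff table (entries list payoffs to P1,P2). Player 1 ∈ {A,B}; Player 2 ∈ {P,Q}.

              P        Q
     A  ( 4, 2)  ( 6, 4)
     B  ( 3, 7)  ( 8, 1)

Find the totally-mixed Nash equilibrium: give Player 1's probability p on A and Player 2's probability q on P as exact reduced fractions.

p=3/4, q=2/3

P1 indiff ⇒ q·4+(1-q)·6 = q·3+(1-q)·8 ⇒ q(1) = (1-q)(2) ⇒ q = 2/3
P2 indiff ⇒ p·2+(1-p)·7 = p·4+(1-p)·1 ⇒ p(-2) = (1-p)(-6) ⇒ p = 3/4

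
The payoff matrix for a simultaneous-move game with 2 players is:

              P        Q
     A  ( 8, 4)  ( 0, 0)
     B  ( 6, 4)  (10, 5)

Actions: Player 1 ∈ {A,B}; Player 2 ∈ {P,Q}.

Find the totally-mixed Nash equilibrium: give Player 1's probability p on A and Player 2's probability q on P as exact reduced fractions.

(p,q) = (1/5, 5/6)

P1 indiff ⇒ q·8+(1-q)·0 = q·6+(1-q)·10 ⇒ q(2) = (1-q)(10) ⇒ q = 5/6
P2 indiff ⇒ p·4+(1-p)·4 = p·0+(1-p)·5 ⇒ p(4) = (1-p)(1) ⇒ p = 1/5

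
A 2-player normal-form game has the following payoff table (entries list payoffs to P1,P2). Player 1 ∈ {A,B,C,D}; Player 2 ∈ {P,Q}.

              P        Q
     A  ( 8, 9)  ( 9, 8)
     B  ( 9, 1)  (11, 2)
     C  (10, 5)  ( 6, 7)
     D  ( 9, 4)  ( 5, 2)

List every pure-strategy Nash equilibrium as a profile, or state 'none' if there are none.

(A,P): not NE [P1→C gives 10>8]
(A,Q): not NE [P1→B gives 11>9; P2→P gives 9>8]
(B,P): not NE [P1→C gives 10>9; P2→Q gives 2>1]
(B,Q): NE
(C,P): not NE [P2→Q gives 7>5]
(C,Q): not NE [P1→B gives 11>6]
(D,P): not NE [P1→C gives 10>9]
(D,Q): not NE [P1→B gives 11>5; P2→P gives 4>2]

NE set: (B,Q)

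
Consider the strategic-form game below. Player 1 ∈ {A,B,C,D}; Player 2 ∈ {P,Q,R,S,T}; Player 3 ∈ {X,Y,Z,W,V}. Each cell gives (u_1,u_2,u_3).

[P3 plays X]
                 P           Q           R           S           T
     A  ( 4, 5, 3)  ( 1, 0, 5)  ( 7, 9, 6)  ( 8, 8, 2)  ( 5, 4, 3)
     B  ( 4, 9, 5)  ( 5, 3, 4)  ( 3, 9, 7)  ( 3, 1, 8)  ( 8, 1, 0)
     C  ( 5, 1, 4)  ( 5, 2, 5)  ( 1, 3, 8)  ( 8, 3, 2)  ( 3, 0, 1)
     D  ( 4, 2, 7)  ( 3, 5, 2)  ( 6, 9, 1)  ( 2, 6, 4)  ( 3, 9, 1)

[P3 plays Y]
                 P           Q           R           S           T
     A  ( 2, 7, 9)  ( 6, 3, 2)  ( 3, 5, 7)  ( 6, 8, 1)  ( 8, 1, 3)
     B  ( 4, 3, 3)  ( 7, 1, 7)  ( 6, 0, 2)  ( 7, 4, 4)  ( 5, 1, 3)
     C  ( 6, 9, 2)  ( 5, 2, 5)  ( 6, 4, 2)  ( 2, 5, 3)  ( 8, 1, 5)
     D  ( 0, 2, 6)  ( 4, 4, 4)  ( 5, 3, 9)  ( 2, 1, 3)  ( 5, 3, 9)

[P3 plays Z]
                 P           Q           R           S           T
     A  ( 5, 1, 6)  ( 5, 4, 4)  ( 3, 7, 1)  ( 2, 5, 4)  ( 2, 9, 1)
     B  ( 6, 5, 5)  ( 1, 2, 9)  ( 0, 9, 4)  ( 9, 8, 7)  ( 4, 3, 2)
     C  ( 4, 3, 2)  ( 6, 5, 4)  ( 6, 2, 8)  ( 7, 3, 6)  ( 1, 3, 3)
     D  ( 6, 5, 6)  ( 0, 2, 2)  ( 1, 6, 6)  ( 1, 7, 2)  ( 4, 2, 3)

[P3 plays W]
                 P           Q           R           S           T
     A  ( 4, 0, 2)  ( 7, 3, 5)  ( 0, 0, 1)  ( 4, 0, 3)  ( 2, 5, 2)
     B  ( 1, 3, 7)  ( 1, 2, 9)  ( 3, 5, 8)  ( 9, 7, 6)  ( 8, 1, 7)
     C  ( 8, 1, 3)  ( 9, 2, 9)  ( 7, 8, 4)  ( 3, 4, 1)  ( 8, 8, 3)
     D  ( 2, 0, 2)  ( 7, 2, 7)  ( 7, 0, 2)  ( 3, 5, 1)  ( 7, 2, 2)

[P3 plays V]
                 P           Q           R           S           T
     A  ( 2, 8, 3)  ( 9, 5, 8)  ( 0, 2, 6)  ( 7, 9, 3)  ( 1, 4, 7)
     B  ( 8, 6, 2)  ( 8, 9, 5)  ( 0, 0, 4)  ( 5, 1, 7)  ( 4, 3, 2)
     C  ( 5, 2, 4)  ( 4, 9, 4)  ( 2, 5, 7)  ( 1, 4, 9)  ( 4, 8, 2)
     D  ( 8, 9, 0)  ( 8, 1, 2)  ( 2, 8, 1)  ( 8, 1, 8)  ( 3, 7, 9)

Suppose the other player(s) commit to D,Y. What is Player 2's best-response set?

u_2(P vs D,Y) = 2
u_2(Q vs D,Y) = 4
u_2(R vs D,Y) = 3
u_2(S vs D,Y) = 1
u_2(T vs D,Y) = 3
max payoff 4 at {Q}

BR_2 = {Q}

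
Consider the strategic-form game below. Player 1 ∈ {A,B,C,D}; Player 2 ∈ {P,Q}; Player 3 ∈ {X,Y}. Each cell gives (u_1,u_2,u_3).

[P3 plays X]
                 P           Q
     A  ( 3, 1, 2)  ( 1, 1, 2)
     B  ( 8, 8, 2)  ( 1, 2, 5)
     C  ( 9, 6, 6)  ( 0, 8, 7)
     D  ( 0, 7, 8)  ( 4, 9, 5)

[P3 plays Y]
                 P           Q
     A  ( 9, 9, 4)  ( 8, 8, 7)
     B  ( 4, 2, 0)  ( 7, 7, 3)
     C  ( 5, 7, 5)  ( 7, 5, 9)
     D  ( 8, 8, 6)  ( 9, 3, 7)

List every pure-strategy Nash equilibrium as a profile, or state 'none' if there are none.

PSNE = {(A,P,Y)}

(A,P,X): not NE [P1→C gives 9>3; P3→Y gives 4>2]
(A,P,Y): NE
(A,Q,X): not NE [P1→D gives 4>1; P3→Y gives 7>2]
(A,Q,Y): not NE [P1→D gives 9>8; P2→P gives 9>8]
(B,P,X): not NE [P1→C gives 9>8]
(B,P,Y): not NE [P1→A gives 9>4; P2→Q gives 7>2; P3→X gives 2>0]
(B,Q,X): not NE [P1→D gives 4>1; P2→P gives 8>2]
(B,Q,Y): not NE [P1→D gives 9>7; P3→X gives 5>3]
(C,P,X): not NE [P2→Q gives 8>6]
(C,P,Y): not NE [P1→A gives 9>5; P3→X gives 6>5]
(C,Q,X): not NE [P1→D gives 4>0; P3→Y gives 9>7]
(C,Q,Y): not NE [P1→D gives 9>7; P2→P gives 7>5]
(D,P,X): not NE [P1→C gives 9>0; P2→Q gives 9>7]
(D,P,Y): not NE [P1→A gives 9>8; P3→X gives 8>6]
(D,Q,X): not NE [P3→Y gives 7>5]
(D,Q,Y): not NE [P2→P gives 8>3]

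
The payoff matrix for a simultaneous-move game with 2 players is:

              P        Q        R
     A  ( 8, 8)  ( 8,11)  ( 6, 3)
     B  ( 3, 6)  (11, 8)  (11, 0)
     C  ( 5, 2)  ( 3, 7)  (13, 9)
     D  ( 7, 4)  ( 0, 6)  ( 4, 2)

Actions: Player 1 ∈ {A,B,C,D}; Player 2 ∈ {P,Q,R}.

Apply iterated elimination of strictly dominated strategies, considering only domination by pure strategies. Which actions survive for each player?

IESDS → P1:{B,C} P2:{Q,R}

P1 drop D (A beats it: P:8>7 Q:8>0 R:6>4)
P2 drop P (Q beats it: A:11>8 B:8>6 C:7>2)
P1 drop A (B beats it: Q:11>8 R:11>6)
P1→{B,C} P2→{Q,R}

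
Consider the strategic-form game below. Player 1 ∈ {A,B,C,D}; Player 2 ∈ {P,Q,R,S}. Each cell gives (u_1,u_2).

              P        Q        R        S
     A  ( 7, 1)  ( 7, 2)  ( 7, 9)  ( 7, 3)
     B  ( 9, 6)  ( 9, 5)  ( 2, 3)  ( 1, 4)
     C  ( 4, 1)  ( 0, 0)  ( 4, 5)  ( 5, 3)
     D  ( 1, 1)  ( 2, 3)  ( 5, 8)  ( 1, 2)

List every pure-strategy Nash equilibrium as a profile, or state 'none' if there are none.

NE set: (A,R), (B,P)

(A,P): not NE [P1→B gives 9>7; P2→R gives 9>1]
(A,Q): not NE [P1→B gives 9>7; P2→R gives 9>2]
(A,R): NE
(A,S): not NE [P2→R gives 9>3]
(B,P): NE
(B,Q): not NE [P2→P gives 6>5]
(B,R): not NE [P1→A gives 7>2; P2→P gives 6>3]
(B,S): not NE [P1→A gives 7>1; P2→P gives 6>4]
(C,P): not NE [P1→B gives 9>4; P2→R gives 5>1]
(C,Q): not NE [P1→B gives 9>0; P2→R gives 5>0]
(C,R): not NE [P1→A gives 7>4]
(C,S): not NE [P1→A gives 7>5; P2→R gives 5>3]
(D,P): not NE [P1→B gives 9>1; P2→R gives 8>1]
(D,Q): not NE [P1→B gives 9>2; P2→R gives 8>3]
(D,R): not NE [P1→A gives 7>5]
(D,S): not NE [P1→A gives 7>1; P2→R gives 8>2]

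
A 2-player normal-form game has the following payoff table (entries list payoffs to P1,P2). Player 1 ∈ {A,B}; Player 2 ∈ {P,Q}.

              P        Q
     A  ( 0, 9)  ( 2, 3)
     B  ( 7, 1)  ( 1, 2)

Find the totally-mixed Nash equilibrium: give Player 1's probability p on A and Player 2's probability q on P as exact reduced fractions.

P1 indiff ⇒ q·0+(1-q)·2 = q·7+(1-q)·1 ⇒ q(-7) = (1-q)(-1) ⇒ q = 1/8
P2 indiff ⇒ p·9+(1-p)·1 = p·3+(1-p)·2 ⇒ p(6) = (1-p)(1) ⇒ p = 1/7

P1 mixes 1/7 on A; P2 mixes 1/8 on P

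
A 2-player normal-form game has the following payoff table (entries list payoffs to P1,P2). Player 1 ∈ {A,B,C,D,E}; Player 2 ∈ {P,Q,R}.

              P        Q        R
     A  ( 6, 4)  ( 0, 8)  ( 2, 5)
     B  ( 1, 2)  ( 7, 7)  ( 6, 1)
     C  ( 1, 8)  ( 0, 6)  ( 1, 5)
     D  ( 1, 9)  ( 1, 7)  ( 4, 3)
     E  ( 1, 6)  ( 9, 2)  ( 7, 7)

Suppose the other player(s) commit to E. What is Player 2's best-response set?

u_2(P vs E) = 6
u_2(Q vs E) = 2
u_2(R vs E) = 7
max payoff 7 at {R}

argmax u_2 = {R}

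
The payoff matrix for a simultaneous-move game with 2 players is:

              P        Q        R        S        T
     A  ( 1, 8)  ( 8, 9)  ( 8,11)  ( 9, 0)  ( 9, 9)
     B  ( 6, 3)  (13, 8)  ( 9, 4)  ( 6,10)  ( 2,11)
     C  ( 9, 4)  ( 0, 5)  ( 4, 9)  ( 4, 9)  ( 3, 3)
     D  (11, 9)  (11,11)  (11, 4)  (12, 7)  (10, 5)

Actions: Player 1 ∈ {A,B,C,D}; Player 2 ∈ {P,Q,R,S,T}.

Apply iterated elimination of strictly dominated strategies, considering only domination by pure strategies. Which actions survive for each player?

P1 drop A (D beats it: P:11>1 Q:11>8 R:11>8 S:12>9 T:10>9)
P1 drop C (D beats it: P:11>9 Q:11>0 R:11>4 S:12>4 T:10>3)
P2 drop P (Q beats it: B:8>3 D:11>9)
P2 drop R (Q beats it: B:8>4 D:11>4)
P1→{B,D} P2→{Q,S,T}

Survivors P1:{B,D} P2:{Q,S,T}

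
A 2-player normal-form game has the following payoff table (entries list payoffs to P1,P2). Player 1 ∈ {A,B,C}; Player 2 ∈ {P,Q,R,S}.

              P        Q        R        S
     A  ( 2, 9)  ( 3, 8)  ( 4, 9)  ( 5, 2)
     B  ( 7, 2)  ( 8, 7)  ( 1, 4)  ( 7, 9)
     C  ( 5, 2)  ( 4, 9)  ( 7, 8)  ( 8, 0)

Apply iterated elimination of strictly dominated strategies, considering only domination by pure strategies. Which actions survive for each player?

Remaining: P1:{B,C} P2:{Q,S}

P1 drop A (C beats it: P:5>2 Q:4>3 R:7>4 S:8>5)
P2 drop P (Q beats it: B:7>2 C:9>2)
P2 drop R (Q beats it: B:7>4 C:9>8)
P1→{B,C} P2→{Q,S}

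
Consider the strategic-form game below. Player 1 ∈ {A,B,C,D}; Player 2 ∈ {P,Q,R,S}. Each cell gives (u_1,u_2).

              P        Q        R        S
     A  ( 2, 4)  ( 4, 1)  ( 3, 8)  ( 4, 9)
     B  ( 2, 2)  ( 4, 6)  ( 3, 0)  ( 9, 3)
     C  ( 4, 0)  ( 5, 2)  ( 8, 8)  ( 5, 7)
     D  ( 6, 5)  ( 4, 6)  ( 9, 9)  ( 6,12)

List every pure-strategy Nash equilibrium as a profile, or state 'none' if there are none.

Equilibria: none

(A,P): not NE [P1→D gives 6>2; P2→S gives 9>4]
(A,Q): not NE [P1→C gives 5>4; P2→S gives 9>1]
(A,R): not NE [P1→D gives 9>3; P2→S gives 9>8]
(A,S): not NE [P1→B gives 9>4]
(B,P): not NE [P1→D gives 6>2; P2→Q gives 6>2]
(B,Q): not NE [P1→C gives 5>4]
(B,R): not NE [P1→D gives 9>3; P2→Q gives 6>0]
(B,S): not NE [P2→Q gives 6>3]
(C,P): not NE [P1→D gives 6>4; P2→R gives 8>0]
(C,Q): not NE [P2→R gives 8>2]
(C,R): not NE [P1→D gives 9>8]
(C,S): not NE [P1→B gives 9>5; P2→R gives 8>7]
(D,P): not NE [P2→S gives 12>5]
(D,Q): not NE [P1→C gives 5>4; P2→S gives 12>6]
(D,R): not NE [P2→S gives 12>9]
(D,S): not NE [P1→B gives 9>6]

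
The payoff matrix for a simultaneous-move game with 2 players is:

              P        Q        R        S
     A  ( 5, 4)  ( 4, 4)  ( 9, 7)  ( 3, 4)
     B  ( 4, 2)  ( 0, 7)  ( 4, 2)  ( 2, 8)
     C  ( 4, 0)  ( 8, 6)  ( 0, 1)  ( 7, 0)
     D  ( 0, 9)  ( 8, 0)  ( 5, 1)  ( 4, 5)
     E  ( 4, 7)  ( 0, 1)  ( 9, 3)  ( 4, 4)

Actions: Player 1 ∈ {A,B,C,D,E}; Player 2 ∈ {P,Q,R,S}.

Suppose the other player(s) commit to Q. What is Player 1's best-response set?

P1 best: {C,D}

u_1(A vs Q) = 4
u_1(B vs Q) = 0
u_1(C vs Q) = 8
u_1(D vs Q) = 8
u_1(E vs Q) = 0
max payoff 8 at {C,D}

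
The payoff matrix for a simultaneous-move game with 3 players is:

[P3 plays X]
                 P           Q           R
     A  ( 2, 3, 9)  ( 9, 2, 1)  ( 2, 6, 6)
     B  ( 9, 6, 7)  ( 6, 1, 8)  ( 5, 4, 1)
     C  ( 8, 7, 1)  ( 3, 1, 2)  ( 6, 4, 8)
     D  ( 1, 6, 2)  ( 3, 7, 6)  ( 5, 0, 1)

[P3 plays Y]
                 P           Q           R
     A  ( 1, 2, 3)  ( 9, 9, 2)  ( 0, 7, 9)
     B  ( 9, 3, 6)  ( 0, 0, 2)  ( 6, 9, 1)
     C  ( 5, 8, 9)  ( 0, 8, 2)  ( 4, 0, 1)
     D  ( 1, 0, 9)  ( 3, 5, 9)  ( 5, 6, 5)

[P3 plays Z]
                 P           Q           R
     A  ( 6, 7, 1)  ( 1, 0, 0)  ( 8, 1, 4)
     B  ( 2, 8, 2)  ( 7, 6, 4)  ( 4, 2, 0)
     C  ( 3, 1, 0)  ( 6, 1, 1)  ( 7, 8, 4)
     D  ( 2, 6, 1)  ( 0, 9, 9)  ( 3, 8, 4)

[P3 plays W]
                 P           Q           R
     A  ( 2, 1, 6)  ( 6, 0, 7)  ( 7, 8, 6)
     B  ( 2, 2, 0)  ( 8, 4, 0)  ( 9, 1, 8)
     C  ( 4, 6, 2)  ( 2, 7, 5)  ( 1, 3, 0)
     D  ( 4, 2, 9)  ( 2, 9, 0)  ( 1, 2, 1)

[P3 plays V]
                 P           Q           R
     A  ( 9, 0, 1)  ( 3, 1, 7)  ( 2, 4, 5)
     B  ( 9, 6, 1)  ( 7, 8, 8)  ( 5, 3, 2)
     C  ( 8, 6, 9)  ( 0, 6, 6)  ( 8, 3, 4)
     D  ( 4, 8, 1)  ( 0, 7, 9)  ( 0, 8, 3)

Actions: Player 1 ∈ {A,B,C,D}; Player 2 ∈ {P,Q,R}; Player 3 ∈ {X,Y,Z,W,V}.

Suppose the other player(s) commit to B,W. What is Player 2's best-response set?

u_2(P vs B,W) = 2
u_2(Q vs B,W) = 4
u_2(R vs B,W) = 1
max payoff 4 at {Q}

BR_2 = {Q}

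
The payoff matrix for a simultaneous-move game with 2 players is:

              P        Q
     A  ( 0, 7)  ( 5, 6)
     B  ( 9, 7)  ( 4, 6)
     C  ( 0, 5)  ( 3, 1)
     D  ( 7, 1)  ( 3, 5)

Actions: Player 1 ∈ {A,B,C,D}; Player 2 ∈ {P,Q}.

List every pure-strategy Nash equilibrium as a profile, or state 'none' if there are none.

NE set: (B,P)

(A,P): not NE [P1→B gives 9>0]
(A,Q): not NE [P2→P gives 7>6]
(B,P): NE
(B,Q): not NE [P1→A gives 5>4; P2→P gives 7>6]
(C,P): not NE [P1→B gives 9>0]
(C,Q): not NE [P1→A gives 5>3; P2→P gives 5>1]
(D,P): not NE [P1→B gives 9>7; P2→Q gives 5>1]
(D,Q): not NE [P1→A gives 5>3]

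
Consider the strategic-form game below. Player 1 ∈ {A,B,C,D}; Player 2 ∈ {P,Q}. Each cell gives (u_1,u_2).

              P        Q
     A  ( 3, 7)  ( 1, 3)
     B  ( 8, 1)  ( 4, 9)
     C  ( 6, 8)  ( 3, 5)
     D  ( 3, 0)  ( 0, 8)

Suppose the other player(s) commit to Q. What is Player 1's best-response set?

BR_1 = {B}

u_1(A vs Q) = 1
u_1(B vs Q) = 4
u_1(C vs Q) = 3
u_1(D vs Q) = 0
max payoff 4 at {B}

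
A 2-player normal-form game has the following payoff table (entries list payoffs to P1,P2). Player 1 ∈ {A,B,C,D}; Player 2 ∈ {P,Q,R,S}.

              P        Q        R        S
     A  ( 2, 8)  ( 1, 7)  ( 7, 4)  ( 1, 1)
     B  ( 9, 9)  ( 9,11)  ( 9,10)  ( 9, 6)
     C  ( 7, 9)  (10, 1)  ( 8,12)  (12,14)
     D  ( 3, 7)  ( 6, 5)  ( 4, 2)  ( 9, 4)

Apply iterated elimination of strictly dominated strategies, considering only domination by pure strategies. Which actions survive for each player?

P1 drop A (B beats it: P:9>2 Q:9>1 R:9>7 S:9>1)
P1 drop D (C beats it: P:7>3 Q:10>6 R:8>4 S:12>9)
P2 drop P (R beats it: B:10>9 C:12>9)
P1→{B,C} P2→{Q,R,S}

IESDS → P1:{B,C} P2:{Q,R,S}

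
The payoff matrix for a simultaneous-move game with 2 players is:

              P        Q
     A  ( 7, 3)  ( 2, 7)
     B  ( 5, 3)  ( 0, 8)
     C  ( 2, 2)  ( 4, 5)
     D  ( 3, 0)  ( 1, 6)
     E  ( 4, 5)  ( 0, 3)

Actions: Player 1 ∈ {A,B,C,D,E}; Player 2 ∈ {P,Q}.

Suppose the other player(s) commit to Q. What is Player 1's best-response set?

argmax u_1 = {C}

u_1(A vs Q) = 2
u_1(B vs Q) = 0
u_1(C vs Q) = 4
u_1(D vs Q) = 1
u_1(E vs Q) = 0
max payoff 4 at {C}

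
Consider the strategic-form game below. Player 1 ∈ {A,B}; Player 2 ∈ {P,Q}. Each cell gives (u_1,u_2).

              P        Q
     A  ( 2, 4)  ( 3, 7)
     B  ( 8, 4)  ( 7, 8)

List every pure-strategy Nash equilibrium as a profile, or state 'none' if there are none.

(A,P): not NE [P1→B gives 8>2; P2→Q gives 7>4]
(A,Q): not NE [P1→B gives 7>3]
(B,P): not NE [P2→Q gives 8>4]
(B,Q): NE

NE set: (B,Q)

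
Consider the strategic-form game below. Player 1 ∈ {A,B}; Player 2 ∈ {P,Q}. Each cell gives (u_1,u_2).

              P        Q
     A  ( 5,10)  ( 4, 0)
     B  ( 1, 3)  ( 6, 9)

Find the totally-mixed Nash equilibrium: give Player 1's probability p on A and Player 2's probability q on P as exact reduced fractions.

P1 mixes 3/8 on A; P2 mixes 1/3 on P

P1 indiff ⇒ q·5+(1-q)·4 = q·1+(1-q)·6 ⇒ q(4) = (1-q)(2) ⇒ q = 1/3
P2 indiff ⇒ p·10+(1-p)·3 = p·0+(1-p)·9 ⇒ p(10) = (1-p)(6) ⇒ p = 3/8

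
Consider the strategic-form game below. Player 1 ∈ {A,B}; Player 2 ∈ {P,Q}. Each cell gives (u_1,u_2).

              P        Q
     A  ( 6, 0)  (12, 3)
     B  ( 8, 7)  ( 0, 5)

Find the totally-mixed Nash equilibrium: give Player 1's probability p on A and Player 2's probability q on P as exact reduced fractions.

P1 indiff ⇒ q·6+(1-q)·12 = q·8+(1-q)·0 ⇒ q(-2) = (1-q)(-12) ⇒ q = 6/7
P2 indiff ⇒ p·0+(1-p)·7 = p·3+(1-p)·5 ⇒ p(-3) = (1-p)(-2) ⇒ p = 2/5

P1 mixes 2/5 on A; P2 mixes 6/7 on P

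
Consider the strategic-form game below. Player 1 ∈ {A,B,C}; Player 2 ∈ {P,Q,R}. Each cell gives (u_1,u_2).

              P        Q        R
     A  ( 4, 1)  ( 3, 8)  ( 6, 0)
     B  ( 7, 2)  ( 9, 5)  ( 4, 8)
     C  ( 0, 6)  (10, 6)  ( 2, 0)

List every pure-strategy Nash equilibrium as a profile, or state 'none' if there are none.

(A,P): not NE [P1→B gives 7>4; P2→Q gives 8>1]
(A,Q): not NE [P1→C gives 10>3]
(A,R): not NE [P2→Q gives 8>0]
(B,P): not NE [P2→R gives 8>2]
(B,Q): not NE [P1→C gives 10>9; P2→R gives 8>5]
(B,R): not NE [P1→A gives 6>4]
(C,P): not NE [P1→B gives 7>0]
(C,Q): NE
(C,R): not NE [P1→A gives 6>2; P2→Q gives 6>0]

PSNE = {(C,Q)}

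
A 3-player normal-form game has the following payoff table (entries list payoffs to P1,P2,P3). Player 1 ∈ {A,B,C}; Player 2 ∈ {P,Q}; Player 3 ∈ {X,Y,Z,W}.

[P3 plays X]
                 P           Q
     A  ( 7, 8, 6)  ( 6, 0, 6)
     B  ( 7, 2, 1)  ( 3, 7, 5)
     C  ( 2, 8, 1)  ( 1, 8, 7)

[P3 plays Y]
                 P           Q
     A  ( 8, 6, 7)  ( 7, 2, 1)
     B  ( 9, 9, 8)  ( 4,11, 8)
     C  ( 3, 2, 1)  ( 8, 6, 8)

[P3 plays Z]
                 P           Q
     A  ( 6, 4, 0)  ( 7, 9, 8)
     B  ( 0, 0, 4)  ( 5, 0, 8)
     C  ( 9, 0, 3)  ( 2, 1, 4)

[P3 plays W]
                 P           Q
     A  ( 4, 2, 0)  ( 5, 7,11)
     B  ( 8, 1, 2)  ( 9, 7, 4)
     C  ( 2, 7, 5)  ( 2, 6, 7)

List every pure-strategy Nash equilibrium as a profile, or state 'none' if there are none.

PSNE = {(C,Q,Y)}

(A,P,X): not NE [P3→Y gives 7>6]
(A,P,Y): not NE [P1→B gives 9>8]
(A,P,Z): not NE [P1→C gives 9>6; P2→Q gives 9>4; P3→Y gives 7>0]
(A,P,W): not NE [P1→B gives 8>4; P2→Q gives 7>2; P3→Y gives 7>0]
(A,Q,X): not NE [P2→P gives 8>0; P3→W gives 11>6]
(A,Q,Y): not NE [P1→C gives 8>7; P2→P gives 6>2; P3→W gives 11>1]
(A,Q,Z): not NE [P3→W gives 11>8]
(A,Q,W): not NE [P1→B gives 9>5]
(B,P,X): not NE [P2→Q gives 7>2; P3→Y gives 8>1]
(B,P,Y): not NE [P2→Q gives 11>9]
(B,P,Z): not NE [P1→C gives 9>0; P3→Y gives 8>4]
(B,P,W): not NE [P2→Q gives 7>1; P3→Y gives 8>2]
(B,Q,X): not NE [P1→A gives 6>3; P3→Z gives 8>5]
(B,Q,Y): not NE [P1→C gives 8>4]
(B,Q,Z): not NE [P1→A gives 7>5]
(B,Q,W): not NE [P3→Z gives 8>4]
(C,P,X): not NE [P1→B gives 7>2; P3→W gives 5>1]
(C,P,Y): not NE [P1→B gives 9>3; P2→Q gives 6>2; P3→W gives 5>1]
(C,P,Z): not NE [P2→Q gives 1>0; P3→W gives 5>3]
(C,P,W): not NE [P1→B gives 8>2]
(C,Q,X): not NE [P1→A gives 6>1; P3→Y gives 8>7]
(C,Q,Y): NE
(C,Q,Z): not NE [P1→A gives 7>2; P3→Y gives 8>4]
(C,Q,W): not NE [P1→B gives 9>2; P2→P gives 7>6; P3→Y gives 8>7]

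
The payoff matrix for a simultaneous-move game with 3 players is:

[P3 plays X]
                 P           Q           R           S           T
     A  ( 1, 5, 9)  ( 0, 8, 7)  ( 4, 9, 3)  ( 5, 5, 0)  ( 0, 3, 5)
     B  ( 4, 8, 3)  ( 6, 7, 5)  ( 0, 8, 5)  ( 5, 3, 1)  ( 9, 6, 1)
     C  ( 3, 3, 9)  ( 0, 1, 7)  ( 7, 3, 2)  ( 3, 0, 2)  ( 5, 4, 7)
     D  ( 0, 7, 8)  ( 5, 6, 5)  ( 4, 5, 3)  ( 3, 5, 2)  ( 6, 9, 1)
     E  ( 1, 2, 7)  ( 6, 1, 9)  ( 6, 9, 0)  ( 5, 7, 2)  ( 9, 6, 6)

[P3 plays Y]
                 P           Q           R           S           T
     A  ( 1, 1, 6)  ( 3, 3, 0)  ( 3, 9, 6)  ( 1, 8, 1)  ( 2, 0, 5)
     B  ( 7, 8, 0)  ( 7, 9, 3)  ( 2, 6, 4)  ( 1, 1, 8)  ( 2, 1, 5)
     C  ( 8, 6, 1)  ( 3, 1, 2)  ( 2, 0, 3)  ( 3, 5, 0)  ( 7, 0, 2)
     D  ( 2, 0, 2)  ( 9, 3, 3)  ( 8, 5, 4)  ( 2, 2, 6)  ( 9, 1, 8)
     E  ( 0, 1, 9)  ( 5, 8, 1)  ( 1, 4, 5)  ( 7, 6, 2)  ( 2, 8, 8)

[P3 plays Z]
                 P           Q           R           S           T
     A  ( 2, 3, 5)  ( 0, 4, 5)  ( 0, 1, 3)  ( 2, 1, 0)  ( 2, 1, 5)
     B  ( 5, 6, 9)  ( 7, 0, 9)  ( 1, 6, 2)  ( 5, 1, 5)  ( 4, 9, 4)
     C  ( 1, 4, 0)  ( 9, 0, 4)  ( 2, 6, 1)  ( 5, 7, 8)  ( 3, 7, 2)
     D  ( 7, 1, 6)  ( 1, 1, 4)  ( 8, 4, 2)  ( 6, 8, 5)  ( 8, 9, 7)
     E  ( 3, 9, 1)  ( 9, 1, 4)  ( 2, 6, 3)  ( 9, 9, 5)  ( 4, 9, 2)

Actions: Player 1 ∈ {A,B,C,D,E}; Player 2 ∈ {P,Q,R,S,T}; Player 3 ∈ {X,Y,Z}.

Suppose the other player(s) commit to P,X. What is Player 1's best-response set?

argmax u_1 = {B}

u_1(A vs P,X) = 1
u_1(B vs P,X) = 4
u_1(C vs P,X) = 3
u_1(D vs P,X) = 0
u_1(E vs P,X) = 1
max payoff 4 at {B}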